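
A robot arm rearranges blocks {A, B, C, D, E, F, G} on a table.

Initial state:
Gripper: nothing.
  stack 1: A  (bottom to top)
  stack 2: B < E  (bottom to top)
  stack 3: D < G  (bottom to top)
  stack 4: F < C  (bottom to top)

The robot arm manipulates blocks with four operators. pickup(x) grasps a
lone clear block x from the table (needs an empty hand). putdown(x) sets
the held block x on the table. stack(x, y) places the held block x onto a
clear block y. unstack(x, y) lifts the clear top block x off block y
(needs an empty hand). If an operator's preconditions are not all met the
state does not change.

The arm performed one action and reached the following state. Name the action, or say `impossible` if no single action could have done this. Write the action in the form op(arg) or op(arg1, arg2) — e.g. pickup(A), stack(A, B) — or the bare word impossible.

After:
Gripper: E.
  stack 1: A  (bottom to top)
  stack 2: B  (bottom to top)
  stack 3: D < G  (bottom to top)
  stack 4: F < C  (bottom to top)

unstack(E, B)

target: towers=[A; B; D/G; F/C] holding=E
     unstack(G, D) → towers=[A; B/E; D; F/C] holding=G
         pickup(A) → towers=[B/E; D/G; F/C] holding=A
     unstack(E, B) → towers=[A; B; D/G; F/C] holding=E  ← match
     unstack(C, F) → towers=[A; B/E; D/G; F] holding=C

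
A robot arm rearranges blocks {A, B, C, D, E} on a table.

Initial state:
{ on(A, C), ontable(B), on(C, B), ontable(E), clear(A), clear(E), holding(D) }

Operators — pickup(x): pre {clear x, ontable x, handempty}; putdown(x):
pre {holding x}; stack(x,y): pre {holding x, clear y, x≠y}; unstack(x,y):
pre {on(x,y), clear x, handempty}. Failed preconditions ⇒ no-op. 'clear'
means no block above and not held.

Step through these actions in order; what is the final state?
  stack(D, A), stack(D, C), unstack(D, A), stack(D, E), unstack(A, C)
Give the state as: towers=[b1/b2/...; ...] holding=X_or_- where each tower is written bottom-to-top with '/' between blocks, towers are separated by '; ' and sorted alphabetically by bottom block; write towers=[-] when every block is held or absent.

step 1 (stack(D, A)): towers=[B/C/A/D; E] holding=-
step 2 (stack(D, C)) [no-op]: towers=[B/C/A/D; E] holding=-
step 3 (unstack(D, A)): towers=[B/C/A; E] holding=D
step 4 (stack(D, E)): towers=[B/C/A; E/D] holding=-
step 5 (unstack(A, C)): towers=[B/C; E/D] holding=A

towers=[B/C; E/D] holding=A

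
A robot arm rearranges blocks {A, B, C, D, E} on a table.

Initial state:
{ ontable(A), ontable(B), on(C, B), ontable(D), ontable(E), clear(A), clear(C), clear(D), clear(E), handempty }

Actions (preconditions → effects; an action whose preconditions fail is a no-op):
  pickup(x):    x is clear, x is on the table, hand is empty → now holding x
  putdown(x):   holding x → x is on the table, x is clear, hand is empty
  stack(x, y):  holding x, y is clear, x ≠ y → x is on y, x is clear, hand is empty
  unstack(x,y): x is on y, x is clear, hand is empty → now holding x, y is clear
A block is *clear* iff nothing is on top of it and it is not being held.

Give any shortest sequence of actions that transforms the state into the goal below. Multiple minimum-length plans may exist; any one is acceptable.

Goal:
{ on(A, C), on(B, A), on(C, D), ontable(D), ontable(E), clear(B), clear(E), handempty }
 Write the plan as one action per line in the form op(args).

step 1 (unstack(C, B)): towers=[A; B; D; E] holding=C
step 2 (stack(C, D)): towers=[A; B; D/C; E] holding=-
step 3 (pickup(A)): towers=[B; D/C; E] holding=A
step 4 (stack(A, C)): towers=[B; D/C/A; E] holding=-
step 5 (pickup(B)): towers=[D/C/A; E] holding=B
step 6 (stack(B, A)): towers=[D/C/A/B; E] holding=-
goal check: towers=[D/C/A/B; E] holding=- — reached (length 6, optimal by BFS)

unstack(C, B)
stack(C, D)
pickup(A)
stack(A, C)
pickup(B)
stack(B, A)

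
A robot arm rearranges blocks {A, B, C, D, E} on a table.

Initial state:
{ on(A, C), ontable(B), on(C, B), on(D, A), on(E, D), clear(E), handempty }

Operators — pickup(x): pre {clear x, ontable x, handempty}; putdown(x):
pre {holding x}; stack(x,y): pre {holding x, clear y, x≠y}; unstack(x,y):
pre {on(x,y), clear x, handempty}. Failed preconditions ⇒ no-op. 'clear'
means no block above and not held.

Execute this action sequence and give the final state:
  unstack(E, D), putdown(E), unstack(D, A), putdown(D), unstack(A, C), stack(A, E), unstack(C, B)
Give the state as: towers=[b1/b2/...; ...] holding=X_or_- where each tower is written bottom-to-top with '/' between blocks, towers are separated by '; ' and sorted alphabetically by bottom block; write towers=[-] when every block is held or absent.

step 1 (unstack(E, D)): towers=[B/C/A/D] holding=E
step 2 (putdown(E)): towers=[B/C/A/D; E] holding=-
step 3 (unstack(D, A)): towers=[B/C/A; E] holding=D
step 4 (putdown(D)): towers=[B/C/A; D; E] holding=-
step 5 (unstack(A, C)): towers=[B/C; D; E] holding=A
step 6 (stack(A, E)): towers=[B/C; D; E/A] holding=-
step 7 (unstack(C, B)): towers=[B; D; E/A] holding=C

towers=[B; D; E/A] holding=C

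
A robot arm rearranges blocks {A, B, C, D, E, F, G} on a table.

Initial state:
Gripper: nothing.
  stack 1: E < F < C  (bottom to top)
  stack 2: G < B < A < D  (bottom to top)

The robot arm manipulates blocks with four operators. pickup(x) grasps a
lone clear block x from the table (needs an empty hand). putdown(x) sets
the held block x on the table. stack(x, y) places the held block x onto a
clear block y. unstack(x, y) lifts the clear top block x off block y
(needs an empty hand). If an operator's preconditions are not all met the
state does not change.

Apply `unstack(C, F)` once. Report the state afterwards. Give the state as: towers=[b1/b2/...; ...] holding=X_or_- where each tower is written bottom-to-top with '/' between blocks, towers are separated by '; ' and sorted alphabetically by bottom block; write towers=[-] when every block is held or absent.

towers=[E/F; G/B/A/D] holding=C

before: towers=[E/F/C; G/B/A/D] holding=-
pre[unstack(C, F)]: on(C,F) ok, clear(C) ok, handempty ok
all met → apply unstack(C, F)
after:  towers=[E/F; G/B/A/D] holding=C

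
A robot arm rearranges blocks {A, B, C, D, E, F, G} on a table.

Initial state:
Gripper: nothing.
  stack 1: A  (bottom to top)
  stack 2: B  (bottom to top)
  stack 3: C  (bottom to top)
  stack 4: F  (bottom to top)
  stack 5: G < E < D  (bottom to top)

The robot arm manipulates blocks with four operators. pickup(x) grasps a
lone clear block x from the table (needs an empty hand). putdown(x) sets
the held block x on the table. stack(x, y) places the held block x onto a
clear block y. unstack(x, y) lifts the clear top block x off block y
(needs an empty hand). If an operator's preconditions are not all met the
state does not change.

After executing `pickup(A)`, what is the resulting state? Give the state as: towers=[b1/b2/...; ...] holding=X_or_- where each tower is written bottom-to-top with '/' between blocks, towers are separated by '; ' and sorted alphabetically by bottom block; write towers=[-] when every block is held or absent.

before: towers=[A; B; C; F; G/E/D] holding=-
pre[pickup(A)]: clear(A) ok, ontable(A) ok, handempty ok
all met → apply pickup(A)
after:  towers=[B; C; F; G/E/D] holding=A

towers=[B; C; F; G/E/D] holding=A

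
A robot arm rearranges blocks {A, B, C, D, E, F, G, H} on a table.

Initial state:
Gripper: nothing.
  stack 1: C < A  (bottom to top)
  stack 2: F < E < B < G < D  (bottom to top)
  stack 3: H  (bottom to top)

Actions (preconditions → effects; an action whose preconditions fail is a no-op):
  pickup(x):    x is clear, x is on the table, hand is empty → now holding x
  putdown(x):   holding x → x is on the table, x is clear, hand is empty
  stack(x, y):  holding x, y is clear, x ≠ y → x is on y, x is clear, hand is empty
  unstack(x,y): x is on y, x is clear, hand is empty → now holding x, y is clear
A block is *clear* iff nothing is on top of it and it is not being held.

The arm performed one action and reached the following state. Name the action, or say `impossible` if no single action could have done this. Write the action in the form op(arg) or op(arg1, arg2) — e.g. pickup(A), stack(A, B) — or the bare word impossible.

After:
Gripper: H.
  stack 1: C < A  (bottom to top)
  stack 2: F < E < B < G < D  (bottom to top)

pickup(H)

target: towers=[C/A; F/E/B/G/D] holding=H
     unstack(A, C) → towers=[C; F/E/B/G/D; H] holding=A
         pickup(H) → towers=[C/A; F/E/B/G/D] holding=H  ← match
     unstack(D, G) → towers=[C/A; F/E/B/G; H] holding=D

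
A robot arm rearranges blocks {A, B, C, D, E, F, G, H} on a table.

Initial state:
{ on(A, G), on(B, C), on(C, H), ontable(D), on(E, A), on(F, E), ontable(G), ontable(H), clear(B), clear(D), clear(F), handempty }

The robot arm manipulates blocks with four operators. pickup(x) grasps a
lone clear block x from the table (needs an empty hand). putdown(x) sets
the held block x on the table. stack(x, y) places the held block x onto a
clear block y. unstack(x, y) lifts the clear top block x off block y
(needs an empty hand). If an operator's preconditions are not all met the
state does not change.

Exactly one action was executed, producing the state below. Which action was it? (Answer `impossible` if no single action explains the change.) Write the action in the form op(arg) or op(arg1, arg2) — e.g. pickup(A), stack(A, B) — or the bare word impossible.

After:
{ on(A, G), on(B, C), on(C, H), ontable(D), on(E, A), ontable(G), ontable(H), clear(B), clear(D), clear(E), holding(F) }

target: towers=[D; G/A/E; H/C/B] holding=F
     unstack(B, C) → towers=[D; G/A/E/F; H/C] holding=B
     unstack(F, E) → towers=[D; G/A/E; H/C/B] holding=F  ← match
         pickup(D) → towers=[G/A/E/F; H/C/B] holding=D

unstack(F, E)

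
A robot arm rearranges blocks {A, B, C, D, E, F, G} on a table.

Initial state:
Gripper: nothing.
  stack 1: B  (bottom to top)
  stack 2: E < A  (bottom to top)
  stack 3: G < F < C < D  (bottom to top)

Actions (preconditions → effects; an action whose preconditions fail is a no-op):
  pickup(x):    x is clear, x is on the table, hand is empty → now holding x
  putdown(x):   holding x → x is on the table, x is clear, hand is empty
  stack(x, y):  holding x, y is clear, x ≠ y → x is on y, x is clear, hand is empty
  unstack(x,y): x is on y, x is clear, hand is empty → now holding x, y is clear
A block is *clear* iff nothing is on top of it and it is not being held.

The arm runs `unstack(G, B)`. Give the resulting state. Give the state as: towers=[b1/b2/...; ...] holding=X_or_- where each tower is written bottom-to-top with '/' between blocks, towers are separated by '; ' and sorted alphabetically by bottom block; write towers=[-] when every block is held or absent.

before: towers=[B; E/A; G/F/C/D] holding=-
pre[unstack(G, B)]: on(G,B) ✗, clear(G) ✗, handempty ✓
on(G,B), clear(G) unmet → unstack(G, B) is a no-op
after:  towers=[B; E/A; G/F/C/D] holding=-

towers=[B; E/A; G/F/C/D] holding=-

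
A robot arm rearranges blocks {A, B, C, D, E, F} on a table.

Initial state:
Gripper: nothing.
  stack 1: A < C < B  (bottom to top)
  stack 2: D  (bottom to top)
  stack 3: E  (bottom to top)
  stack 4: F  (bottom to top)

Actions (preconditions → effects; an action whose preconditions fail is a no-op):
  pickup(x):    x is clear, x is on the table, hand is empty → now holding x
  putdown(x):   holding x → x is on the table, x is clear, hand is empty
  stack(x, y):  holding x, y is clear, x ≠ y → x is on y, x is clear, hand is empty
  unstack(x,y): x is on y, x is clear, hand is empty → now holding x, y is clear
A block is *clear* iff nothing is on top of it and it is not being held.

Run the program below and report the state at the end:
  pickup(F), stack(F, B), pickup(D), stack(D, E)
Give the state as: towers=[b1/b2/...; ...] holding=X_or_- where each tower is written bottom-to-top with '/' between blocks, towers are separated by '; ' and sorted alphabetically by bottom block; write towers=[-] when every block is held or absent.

step 1 (pickup(F)): towers=[A/C/B; D; E] holding=F
step 2 (stack(F, B)): towers=[A/C/B/F; D; E] holding=-
step 3 (pickup(D)): towers=[A/C/B/F; E] holding=D
step 4 (stack(D, E)): towers=[A/C/B/F; E/D] holding=-

towers=[A/C/B/F; E/D] holding=-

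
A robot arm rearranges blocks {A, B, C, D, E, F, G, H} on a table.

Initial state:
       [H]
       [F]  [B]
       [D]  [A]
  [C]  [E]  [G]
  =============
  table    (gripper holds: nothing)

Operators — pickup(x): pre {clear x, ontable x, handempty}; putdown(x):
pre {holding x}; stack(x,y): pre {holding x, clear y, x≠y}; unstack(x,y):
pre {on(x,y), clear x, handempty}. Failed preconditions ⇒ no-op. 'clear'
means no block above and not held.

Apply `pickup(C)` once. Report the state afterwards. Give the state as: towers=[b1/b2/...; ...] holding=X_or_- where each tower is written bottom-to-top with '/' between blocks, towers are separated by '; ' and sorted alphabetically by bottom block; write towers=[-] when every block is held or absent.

before: towers=[C; E/D/F/H; G/A/B] holding=-
pre[pickup(C)]: clear(C) ✓, ontable(C) ✓, handempty ✓
all met → apply pickup(C)
after:  towers=[E/D/F/H; G/A/B] holding=C

towers=[E/D/F/H; G/A/B] holding=C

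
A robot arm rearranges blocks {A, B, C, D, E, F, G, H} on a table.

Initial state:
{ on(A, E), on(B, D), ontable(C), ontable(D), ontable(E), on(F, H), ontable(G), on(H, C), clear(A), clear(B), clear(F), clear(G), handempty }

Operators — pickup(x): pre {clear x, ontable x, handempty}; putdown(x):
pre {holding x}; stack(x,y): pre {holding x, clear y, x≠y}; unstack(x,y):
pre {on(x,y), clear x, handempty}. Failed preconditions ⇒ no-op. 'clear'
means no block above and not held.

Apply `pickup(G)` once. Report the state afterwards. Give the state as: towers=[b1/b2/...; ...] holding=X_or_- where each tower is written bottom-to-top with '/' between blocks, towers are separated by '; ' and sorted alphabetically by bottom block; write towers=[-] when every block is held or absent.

before: towers=[C/H/F; D/B; E/A; G] holding=-
pre[pickup(G)]: clear(G) ok, ontable(G) ok, handempty ok
all met → apply pickup(G)
after:  towers=[C/H/F; D/B; E/A] holding=G

towers=[C/H/F; D/B; E/A] holding=G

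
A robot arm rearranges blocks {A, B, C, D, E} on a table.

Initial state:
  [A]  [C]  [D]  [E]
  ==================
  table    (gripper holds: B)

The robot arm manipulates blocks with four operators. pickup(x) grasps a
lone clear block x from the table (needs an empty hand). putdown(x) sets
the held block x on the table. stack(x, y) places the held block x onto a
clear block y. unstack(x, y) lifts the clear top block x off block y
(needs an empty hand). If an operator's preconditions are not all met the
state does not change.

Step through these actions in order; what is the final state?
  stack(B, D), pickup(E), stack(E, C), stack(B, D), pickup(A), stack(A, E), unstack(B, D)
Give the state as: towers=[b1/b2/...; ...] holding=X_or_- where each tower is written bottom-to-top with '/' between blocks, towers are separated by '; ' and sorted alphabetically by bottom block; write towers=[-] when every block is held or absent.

step 1 (stack(B, D)): towers=[A; C; D/B; E] holding=-
step 2 (pickup(E)): towers=[A; C; D/B] holding=E
step 3 (stack(E, C)): towers=[A; C/E; D/B] holding=-
step 4 (stack(B, D)) [no-op]: towers=[A; C/E; D/B] holding=-
step 5 (pickup(A)): towers=[C/E; D/B] holding=A
step 6 (stack(A, E)): towers=[C/E/A; D/B] holding=-
step 7 (unstack(B, D)): towers=[C/E/A; D] holding=B

towers=[C/E/A; D] holding=B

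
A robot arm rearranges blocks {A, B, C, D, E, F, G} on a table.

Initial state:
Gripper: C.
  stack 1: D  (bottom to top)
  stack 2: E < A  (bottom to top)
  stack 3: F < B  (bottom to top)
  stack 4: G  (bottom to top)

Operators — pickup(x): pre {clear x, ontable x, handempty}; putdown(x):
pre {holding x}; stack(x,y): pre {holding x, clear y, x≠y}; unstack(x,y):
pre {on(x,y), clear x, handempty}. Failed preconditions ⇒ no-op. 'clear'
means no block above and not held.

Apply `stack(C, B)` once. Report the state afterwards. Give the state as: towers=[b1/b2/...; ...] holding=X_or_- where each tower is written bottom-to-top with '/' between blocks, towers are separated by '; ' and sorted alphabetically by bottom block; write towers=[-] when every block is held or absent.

before: towers=[D; E/A; F/B; G] holding=C
pre[stack(C, B)]: holding(C) yes, clear(B) yes, C≠B yes
all met → apply stack(C, B)
after:  towers=[D; E/A; F/B/C; G] holding=-

towers=[D; E/A; F/B/C; G] holding=-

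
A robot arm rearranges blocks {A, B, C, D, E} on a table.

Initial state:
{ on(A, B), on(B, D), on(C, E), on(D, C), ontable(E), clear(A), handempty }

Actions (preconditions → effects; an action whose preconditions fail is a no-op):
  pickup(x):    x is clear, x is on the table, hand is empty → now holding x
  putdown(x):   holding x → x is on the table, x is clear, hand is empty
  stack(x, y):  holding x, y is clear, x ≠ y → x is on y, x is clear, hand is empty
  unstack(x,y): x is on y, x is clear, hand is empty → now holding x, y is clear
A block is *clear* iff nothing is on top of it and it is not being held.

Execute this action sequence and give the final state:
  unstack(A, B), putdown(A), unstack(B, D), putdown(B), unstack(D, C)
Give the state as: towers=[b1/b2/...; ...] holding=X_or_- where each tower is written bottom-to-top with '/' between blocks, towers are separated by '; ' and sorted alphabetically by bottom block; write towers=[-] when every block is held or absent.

towers=[A; B; E/C] holding=D

step 1 (unstack(A, B)): towers=[E/C/D/B] holding=A
step 2 (putdown(A)): towers=[A; E/C/D/B] holding=-
step 3 (unstack(B, D)): towers=[A; E/C/D] holding=B
step 4 (putdown(B)): towers=[A; B; E/C/D] holding=-
step 5 (unstack(D, C)): towers=[A; B; E/C] holding=D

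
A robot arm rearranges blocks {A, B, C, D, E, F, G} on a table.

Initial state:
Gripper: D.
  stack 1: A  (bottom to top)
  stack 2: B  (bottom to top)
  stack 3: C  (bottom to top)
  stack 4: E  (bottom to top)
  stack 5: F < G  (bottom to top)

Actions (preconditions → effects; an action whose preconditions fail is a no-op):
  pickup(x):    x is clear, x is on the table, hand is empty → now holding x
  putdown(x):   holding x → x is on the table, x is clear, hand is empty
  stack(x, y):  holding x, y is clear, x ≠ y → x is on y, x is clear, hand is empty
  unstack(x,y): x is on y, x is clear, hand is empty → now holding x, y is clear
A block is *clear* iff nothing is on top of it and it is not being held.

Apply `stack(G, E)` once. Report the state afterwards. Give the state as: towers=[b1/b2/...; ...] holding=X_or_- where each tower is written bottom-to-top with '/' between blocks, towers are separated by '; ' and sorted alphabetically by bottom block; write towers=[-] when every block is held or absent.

before: towers=[A; B; C; E; F/G] holding=D
pre[stack(G, E)]: holding(G) no, clear(E) yes, G≠E yes
holding(G) unmet → stack(G, E) is a no-op
after:  towers=[A; B; C; E; F/G] holding=D

towers=[A; B; C; E; F/G] holding=D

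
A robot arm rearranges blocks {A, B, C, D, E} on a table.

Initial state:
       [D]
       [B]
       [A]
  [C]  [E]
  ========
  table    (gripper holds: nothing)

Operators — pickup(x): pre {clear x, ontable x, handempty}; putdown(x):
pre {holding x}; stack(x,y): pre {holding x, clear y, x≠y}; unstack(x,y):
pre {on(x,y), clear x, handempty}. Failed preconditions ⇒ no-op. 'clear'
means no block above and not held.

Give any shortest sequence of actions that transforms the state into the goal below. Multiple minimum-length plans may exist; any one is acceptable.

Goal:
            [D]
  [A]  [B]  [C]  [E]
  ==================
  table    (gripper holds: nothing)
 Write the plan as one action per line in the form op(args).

unstack(D, B)
stack(D, C)
unstack(B, A)
putdown(B)
unstack(A, E)
putdown(A)

step 1 (unstack(D, B)): towers=[C; E/A/B] holding=D
step 2 (stack(D, C)): towers=[C/D; E/A/B] holding=-
step 3 (unstack(B, A)): towers=[C/D; E/A] holding=B
step 4 (putdown(B)): towers=[B; C/D; E/A] holding=-
step 5 (unstack(A, E)): towers=[B; C/D; E] holding=A
step 6 (putdown(A)): towers=[A; B; C/D; E] holding=-
goal check: towers=[A; B; C/D; E] holding=- — reached (length 6, optimal by BFS)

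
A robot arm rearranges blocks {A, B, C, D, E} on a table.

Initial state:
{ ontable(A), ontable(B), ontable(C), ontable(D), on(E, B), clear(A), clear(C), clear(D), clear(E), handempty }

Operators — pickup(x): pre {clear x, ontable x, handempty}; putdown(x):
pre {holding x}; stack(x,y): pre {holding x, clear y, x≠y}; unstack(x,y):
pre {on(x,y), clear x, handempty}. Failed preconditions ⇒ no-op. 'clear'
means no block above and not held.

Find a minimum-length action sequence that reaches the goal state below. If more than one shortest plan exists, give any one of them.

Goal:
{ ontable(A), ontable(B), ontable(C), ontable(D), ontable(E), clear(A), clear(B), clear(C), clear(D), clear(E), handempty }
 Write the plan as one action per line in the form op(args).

step 1 (unstack(E, B)): towers=[A; B; C; D] holding=E
step 2 (putdown(E)): towers=[A; B; C; D; E] holding=-
goal check: towers=[A; B; C; D; E] holding=- — reached (length 2, optimal by BFS)

unstack(E, B)
putdown(E)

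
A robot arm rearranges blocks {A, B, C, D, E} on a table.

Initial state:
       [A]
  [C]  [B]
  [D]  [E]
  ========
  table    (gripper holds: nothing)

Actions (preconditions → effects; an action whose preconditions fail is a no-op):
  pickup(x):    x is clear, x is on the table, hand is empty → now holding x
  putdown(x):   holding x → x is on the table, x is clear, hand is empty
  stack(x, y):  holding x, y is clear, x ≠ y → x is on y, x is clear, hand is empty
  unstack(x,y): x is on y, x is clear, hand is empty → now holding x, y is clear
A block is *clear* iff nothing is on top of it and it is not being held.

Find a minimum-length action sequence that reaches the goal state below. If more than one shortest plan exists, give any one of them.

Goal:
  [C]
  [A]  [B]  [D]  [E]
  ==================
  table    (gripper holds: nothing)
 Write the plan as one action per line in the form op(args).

unstack(A, B)
putdown(A)
unstack(B, E)
putdown(B)
unstack(C, D)
stack(C, A)

step 1 (unstack(A, B)): towers=[D/C; E/B] holding=A
step 2 (putdown(A)): towers=[A; D/C; E/B] holding=-
step 3 (unstack(B, E)): towers=[A; D/C; E] holding=B
step 4 (putdown(B)): towers=[A; B; D/C; E] holding=-
step 5 (unstack(C, D)): towers=[A; B; D; E] holding=C
step 6 (stack(C, A)): towers=[A/C; B; D; E] holding=-
goal check: towers=[A/C; B; D; E] holding=- — reached (length 6, optimal by BFS)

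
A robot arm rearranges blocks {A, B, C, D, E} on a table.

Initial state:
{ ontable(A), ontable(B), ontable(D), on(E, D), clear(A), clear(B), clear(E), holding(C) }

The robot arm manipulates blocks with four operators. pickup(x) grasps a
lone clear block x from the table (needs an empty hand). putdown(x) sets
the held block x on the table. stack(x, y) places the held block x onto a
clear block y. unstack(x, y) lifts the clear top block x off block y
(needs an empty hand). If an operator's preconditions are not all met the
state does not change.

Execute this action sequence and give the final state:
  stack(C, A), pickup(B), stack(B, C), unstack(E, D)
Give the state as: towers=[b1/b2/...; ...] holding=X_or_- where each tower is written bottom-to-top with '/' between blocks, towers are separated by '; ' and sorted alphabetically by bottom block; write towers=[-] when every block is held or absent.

step 1 (stack(C, A)): towers=[A/C; B; D/E] holding=-
step 2 (pickup(B)): towers=[A/C; D/E] holding=B
step 3 (stack(B, C)): towers=[A/C/B; D/E] holding=-
step 4 (unstack(E, D)): towers=[A/C/B; D] holding=E

towers=[A/C/B; D] holding=E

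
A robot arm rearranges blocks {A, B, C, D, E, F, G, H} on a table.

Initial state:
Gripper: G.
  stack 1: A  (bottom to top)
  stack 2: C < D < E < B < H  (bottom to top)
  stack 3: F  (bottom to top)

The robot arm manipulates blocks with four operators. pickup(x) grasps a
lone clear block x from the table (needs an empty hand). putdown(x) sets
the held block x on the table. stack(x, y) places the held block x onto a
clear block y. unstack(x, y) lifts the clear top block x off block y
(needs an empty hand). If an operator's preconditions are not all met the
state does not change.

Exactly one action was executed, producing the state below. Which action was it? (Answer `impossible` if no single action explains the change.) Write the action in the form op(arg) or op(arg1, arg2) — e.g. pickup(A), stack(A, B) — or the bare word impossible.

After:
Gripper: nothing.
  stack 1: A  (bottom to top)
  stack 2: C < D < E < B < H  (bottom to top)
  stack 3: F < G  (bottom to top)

stack(G, F)

target: towers=[A; C/D/E/B/H; F/G] holding=-
        putdown(G) → towers=[A; C/D/E/B/H; F; G] holding=-
       stack(G, A) → towers=[A/G; C/D/E/B/H; F] holding=-
       stack(G, H) → towers=[A; C/D/E/B/H/G; F] holding=-
       stack(G, F) → towers=[A; C/D/E/B/H; F/G] holding=-  ← match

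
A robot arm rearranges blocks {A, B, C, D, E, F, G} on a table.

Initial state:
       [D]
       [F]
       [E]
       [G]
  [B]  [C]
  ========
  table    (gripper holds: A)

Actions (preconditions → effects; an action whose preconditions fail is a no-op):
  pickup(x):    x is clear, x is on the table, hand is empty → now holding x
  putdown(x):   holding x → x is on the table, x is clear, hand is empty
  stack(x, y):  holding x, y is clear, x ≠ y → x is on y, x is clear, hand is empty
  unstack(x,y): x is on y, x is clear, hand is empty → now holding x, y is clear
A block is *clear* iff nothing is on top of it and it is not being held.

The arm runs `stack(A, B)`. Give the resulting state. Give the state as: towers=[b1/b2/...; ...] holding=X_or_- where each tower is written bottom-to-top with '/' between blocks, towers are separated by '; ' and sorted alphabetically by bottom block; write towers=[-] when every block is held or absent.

before: towers=[B; C/G/E/F/D] holding=A
pre[stack(A, B)]: holding(A) yes, clear(B) yes, A≠B yes
all met → apply stack(A, B)
after:  towers=[B/A; C/G/E/F/D] holding=-

towers=[B/A; C/G/E/F/D] holding=-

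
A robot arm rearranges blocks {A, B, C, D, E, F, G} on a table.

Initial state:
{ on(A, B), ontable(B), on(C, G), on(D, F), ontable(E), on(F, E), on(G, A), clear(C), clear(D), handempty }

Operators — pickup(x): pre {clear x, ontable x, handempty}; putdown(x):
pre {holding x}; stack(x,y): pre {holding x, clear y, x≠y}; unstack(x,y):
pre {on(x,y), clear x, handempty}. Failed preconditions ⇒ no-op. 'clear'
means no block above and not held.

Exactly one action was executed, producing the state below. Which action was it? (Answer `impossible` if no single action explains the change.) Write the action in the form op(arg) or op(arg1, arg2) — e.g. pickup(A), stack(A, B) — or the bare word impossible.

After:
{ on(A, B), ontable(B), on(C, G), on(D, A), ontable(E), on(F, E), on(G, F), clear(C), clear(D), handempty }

impossible

target: towers=[B/A/D; E/F/G/C] holding=-
     unstack(D, F) → towers=[B/A/G/C; E/F] holding=D
     unstack(C, G) → towers=[B/A/G; E/F/D] holding=C
none of the 2 applicable actions match → impossible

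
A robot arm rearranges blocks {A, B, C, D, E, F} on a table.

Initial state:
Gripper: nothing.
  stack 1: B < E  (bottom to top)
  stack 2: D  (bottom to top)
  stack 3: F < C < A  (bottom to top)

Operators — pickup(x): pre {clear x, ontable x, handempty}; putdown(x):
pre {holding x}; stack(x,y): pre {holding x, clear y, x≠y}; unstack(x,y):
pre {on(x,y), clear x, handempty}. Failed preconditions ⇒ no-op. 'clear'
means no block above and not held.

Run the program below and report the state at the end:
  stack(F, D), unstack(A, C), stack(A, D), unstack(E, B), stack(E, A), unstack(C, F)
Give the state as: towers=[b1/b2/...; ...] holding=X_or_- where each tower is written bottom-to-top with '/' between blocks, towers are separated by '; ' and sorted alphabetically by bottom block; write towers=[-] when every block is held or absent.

towers=[B; D/A/E; F] holding=C

step 1 (stack(F, D)) [no-op]: towers=[B/E; D; F/C/A] holding=-
step 2 (unstack(A, C)): towers=[B/E; D; F/C] holding=A
step 3 (stack(A, D)): towers=[B/E; D/A; F/C] holding=-
step 4 (unstack(E, B)): towers=[B; D/A; F/C] holding=E
step 5 (stack(E, A)): towers=[B; D/A/E; F/C] holding=-
step 6 (unstack(C, F)): towers=[B; D/A/E; F] holding=C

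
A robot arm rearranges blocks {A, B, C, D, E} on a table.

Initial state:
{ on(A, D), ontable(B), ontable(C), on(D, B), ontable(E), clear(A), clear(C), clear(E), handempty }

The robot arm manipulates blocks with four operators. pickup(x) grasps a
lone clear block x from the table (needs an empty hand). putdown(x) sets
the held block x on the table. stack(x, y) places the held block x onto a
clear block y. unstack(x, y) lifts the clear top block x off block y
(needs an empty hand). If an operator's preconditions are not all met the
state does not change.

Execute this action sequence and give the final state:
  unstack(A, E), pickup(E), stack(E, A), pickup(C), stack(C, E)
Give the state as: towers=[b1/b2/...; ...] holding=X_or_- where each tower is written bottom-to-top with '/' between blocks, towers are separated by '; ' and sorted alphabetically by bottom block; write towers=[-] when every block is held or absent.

step 1 (unstack(A, E)) [no-op]: towers=[B/D/A; C; E] holding=-
step 2 (pickup(E)): towers=[B/D/A; C] holding=E
step 3 (stack(E, A)): towers=[B/D/A/E; C] holding=-
step 4 (pickup(C)): towers=[B/D/A/E] holding=C
step 5 (stack(C, E)): towers=[B/D/A/E/C] holding=-

towers=[B/D/A/E/C] holding=-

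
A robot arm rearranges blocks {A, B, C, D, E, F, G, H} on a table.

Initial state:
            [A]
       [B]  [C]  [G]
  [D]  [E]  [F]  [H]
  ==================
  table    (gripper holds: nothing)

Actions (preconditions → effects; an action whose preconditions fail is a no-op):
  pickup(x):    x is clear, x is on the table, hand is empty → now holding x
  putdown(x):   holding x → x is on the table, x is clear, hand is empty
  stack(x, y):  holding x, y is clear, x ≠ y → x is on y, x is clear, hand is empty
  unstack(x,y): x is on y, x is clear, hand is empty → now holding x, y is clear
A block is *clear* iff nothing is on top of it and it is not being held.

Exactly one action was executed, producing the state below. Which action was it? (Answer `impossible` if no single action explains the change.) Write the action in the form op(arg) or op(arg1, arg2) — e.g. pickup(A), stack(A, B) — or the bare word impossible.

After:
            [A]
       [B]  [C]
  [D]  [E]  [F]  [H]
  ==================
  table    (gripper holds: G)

unstack(G, H)

target: towers=[D; E/B; F/C/A; H] holding=G
     unstack(G, H) → towers=[D; E/B; F/C/A; H] holding=G  ← match
     unstack(A, C) → towers=[D; E/B; F/C; H/G] holding=A
     unstack(B, E) → towers=[D; E; F/C/A; H/G] holding=B
         pickup(D) → towers=[E/B; F/C/A; H/G] holding=D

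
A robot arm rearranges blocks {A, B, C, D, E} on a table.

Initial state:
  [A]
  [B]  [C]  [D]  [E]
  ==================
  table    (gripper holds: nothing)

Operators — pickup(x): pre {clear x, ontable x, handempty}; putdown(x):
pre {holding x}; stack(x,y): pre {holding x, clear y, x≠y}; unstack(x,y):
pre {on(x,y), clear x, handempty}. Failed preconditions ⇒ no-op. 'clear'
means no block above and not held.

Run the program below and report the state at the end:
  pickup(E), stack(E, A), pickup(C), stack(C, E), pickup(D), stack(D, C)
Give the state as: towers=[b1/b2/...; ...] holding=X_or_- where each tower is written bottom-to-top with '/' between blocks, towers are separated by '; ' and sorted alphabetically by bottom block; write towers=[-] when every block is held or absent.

towers=[B/A/E/C/D] holding=-

step 1 (pickup(E)): towers=[B/A; C; D] holding=E
step 2 (stack(E, A)): towers=[B/A/E; C; D] holding=-
step 3 (pickup(C)): towers=[B/A/E; D] holding=C
step 4 (stack(C, E)): towers=[B/A/E/C; D] holding=-
step 5 (pickup(D)): towers=[B/A/E/C] holding=D
step 6 (stack(D, C)): towers=[B/A/E/C/D] holding=-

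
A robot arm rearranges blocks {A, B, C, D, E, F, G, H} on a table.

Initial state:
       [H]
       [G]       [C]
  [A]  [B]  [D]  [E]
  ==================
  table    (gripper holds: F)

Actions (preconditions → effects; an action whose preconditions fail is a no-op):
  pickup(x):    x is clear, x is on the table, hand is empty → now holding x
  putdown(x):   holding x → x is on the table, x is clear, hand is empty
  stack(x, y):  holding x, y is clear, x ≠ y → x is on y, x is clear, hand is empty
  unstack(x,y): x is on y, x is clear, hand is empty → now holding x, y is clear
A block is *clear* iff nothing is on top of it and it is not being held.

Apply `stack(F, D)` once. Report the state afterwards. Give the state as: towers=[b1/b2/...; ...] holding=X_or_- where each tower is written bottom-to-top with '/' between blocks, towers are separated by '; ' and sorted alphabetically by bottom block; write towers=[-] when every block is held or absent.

before: towers=[A; B/G/H; D; E/C] holding=F
pre[stack(F, D)]: holding(F) yes, clear(D) yes, F≠D yes
all met → apply stack(F, D)
after:  towers=[A; B/G/H; D/F; E/C] holding=-

towers=[A; B/G/H; D/F; E/C] holding=-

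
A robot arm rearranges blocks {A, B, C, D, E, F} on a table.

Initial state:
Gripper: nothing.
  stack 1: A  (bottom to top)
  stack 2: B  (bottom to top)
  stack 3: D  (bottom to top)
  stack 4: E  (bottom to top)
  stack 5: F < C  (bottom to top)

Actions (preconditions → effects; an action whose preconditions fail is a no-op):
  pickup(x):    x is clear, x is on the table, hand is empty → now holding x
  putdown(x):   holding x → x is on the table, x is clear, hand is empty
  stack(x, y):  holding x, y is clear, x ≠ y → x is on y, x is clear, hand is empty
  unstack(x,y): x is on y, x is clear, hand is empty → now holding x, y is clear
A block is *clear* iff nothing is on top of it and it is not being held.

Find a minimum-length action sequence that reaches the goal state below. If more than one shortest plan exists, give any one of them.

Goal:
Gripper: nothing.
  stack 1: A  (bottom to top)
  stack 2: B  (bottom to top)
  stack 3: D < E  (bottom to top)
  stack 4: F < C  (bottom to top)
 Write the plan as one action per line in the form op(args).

pickup(E)
stack(E, D)

step 1 (pickup(E)): towers=[A; B; D; F/C] holding=E
step 2 (stack(E, D)): towers=[A; B; D/E; F/C] holding=-
goal check: towers=[A; B; D/E; F/C] holding=- — reached (length 2, optimal by BFS)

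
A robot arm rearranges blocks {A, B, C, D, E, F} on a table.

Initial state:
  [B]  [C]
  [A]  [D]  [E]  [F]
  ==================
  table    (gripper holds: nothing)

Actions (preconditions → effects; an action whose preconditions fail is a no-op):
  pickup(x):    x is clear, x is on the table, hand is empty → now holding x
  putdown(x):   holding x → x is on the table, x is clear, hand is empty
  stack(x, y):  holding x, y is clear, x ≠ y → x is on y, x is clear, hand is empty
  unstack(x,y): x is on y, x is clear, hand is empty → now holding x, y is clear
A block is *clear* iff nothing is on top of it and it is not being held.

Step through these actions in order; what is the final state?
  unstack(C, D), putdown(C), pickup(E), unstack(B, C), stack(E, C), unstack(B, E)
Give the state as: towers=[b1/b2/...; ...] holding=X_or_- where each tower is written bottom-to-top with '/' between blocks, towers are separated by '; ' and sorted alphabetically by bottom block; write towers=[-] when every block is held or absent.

towers=[A/B; C/E; D; F] holding=-

step 1 (unstack(C, D)): towers=[A/B; D; E; F] holding=C
step 2 (putdown(C)): towers=[A/B; C; D; E; F] holding=-
step 3 (pickup(E)): towers=[A/B; C; D; F] holding=E
step 4 (unstack(B, C)) [no-op]: towers=[A/B; C; D; F] holding=E
step 5 (stack(E, C)): towers=[A/B; C/E; D; F] holding=-
step 6 (unstack(B, E)) [no-op]: towers=[A/B; C/E; D; F] holding=-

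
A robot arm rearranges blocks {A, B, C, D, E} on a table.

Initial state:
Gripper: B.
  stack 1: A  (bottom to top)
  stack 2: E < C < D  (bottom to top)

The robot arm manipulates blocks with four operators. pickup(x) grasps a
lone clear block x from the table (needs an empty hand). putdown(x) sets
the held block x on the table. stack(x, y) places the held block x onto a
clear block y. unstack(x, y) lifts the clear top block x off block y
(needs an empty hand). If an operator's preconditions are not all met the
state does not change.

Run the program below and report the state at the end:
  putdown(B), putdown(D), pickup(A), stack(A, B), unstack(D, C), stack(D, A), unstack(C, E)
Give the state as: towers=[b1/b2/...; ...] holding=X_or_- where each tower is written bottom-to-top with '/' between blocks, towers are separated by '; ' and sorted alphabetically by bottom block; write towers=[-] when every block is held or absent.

step 1 (putdown(B)): towers=[A; B; E/C/D] holding=-
step 2 (putdown(D)) [no-op]: towers=[A; B; E/C/D] holding=-
step 3 (pickup(A)): towers=[B; E/C/D] holding=A
step 4 (stack(A, B)): towers=[B/A; E/C/D] holding=-
step 5 (unstack(D, C)): towers=[B/A; E/C] holding=D
step 6 (stack(D, A)): towers=[B/A/D; E/C] holding=-
step 7 (unstack(C, E)): towers=[B/A/D; E] holding=C

towers=[B/A/D; E] holding=C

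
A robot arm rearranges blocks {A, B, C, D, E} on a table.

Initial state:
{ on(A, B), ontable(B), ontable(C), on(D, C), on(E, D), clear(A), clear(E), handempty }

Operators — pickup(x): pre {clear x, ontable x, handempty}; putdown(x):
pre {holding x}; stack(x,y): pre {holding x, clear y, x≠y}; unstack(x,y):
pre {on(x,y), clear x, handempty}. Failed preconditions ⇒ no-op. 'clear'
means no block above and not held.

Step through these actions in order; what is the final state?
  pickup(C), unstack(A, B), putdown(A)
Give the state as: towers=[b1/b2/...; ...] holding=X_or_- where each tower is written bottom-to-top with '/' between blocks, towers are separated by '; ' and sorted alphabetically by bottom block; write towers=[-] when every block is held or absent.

towers=[A; B; C/D/E] holding=-

step 1 (pickup(C)) [no-op]: towers=[B/A; C/D/E] holding=-
step 2 (unstack(A, B)): towers=[B; C/D/E] holding=A
step 3 (putdown(A)): towers=[A; B; C/D/E] holding=-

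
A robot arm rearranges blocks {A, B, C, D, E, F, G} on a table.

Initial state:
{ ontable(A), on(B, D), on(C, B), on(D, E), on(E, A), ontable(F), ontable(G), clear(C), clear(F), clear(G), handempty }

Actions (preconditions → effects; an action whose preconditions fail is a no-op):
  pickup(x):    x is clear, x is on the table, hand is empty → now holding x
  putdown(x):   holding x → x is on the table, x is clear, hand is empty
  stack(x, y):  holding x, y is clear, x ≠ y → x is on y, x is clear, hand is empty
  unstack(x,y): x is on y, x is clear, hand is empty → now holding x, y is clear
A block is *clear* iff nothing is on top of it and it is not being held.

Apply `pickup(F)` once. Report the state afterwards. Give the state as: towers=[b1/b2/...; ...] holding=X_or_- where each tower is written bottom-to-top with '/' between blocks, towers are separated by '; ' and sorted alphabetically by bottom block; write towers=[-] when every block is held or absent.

towers=[A/E/D/B/C; G] holding=F

before: towers=[A/E/D/B/C; F; G] holding=-
pre[pickup(F)]: clear(F) yes, ontable(F) yes, handempty yes
all met → apply pickup(F)
after:  towers=[A/E/D/B/C; G] holding=F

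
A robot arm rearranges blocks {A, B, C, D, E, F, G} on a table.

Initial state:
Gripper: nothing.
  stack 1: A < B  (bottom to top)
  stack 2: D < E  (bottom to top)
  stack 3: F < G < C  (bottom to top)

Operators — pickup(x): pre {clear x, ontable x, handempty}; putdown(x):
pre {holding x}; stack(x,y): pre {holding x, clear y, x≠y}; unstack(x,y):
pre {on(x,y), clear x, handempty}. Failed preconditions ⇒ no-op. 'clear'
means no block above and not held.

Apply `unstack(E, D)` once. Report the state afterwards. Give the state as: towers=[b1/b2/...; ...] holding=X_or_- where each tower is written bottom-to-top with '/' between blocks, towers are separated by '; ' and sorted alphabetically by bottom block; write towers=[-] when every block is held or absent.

towers=[A/B; D; F/G/C] holding=E

before: towers=[A/B; D/E; F/G/C] holding=-
pre[unstack(E, D)]: on(E,D) ok, clear(E) ok, handempty ok
all met → apply unstack(E, D)
after:  towers=[A/B; D; F/G/C] holding=E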